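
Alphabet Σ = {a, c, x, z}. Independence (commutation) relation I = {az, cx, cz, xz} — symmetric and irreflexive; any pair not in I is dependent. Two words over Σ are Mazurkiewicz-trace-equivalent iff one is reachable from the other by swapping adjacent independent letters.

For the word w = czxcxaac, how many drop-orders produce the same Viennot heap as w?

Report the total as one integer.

#0=c has no predecessor
#1=z has no predecessor
#2=x has no predecessor
#3=c depends on [0:c]
#4=x depends on [2:x]
#5=a depends on [3:c, 4:x]
#6=a depends on [5:a]
#7=c depends on [6:a]
sources: [0:c, 1:z, 2:x]
N(rest) = Σ N(rest − s) over sources s of rest; N(one piece) = 1:
  size 1 → [1]=1  [7]=1
  size 2 → [1,7]=2  [6,7]=1
  size 3 → [1,6,7]=3  [5,6,7]=1
  size 4 → [1,5,6,7]=4  [3,5,6,7]=1  [4,5,6,7]=1
  size 5 → [0,3,5,6,7]=1  [1,3,5,6,7]=5  [1,4,5,6,7]=5  [2,4,5,6,7]=1  [3,4,5,6,7]=2
  size 6 → [0,1,3,5,6,7]=6  [0,3,4,5,6,7]=3  [1,2,4,5,6,7]=6  [1,3,4,5,6,7]=12  [2,3,4,5,6,7]=3
  first=0(c) contributes 21
  first=1(z) contributes 6
  first=2(x) contributes 21
|[w]| = 48

48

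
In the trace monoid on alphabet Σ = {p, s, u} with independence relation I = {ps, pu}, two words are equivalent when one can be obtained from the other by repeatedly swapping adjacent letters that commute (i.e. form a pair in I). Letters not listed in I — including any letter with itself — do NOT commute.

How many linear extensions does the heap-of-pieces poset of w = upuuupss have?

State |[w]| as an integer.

#0=u has no predecessor
#1=p has no predecessor
#2=u depends on [0:u]
#3=u depends on [2:u]
#4=u depends on [3:u]
#5=p depends on [1:p]
#6=s depends on [4:u]
#7=s depends on [6:s]
sources: [0:u, 1:p]
N(rest) = Σ N(rest − s) over sources s of rest; N(one piece) = 1:
  size 1 → [5]=1  [7]=1
  size 2 → [1,5]=1  [5,7]=2  [6,7]=1
  size 3 → [1,5,7]=3  [4,6,7]=1  [5,6,7]=3
  size 4 → [1,5,6,7]=6  [3,4,6,7]=1  [4,5,6,7]=4
  size 5 → [1,4,5,6,7]=10  [2,3,4,6,7]=1  [3,4,5,6,7]=5
  size 6 → [0,2,3,4,6,7]=1  [1,3,4,5,6,7]=15  [2,3,4,5,6,7]=6
  first=0(u) contributes 21
  first=1(p) contributes 7
|[w]| = 28

28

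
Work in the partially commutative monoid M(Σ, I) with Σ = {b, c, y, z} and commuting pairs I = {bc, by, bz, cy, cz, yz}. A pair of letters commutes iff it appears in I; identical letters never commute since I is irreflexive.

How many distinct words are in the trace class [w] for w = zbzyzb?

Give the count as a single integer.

60

#0=z has no predecessor
#1=b has no predecessor
#2=z depends on [0:z]
#3=y has no predecessor
#4=z depends on [2:z]
#5=b depends on [1:b]
sources: [0:z, 1:b, 3:y]
N(rest) = Σ N(rest − s) over sources s of rest; N(one piece) = 1:
  size 1 → [3]=1  [4]=1  [5]=1
  size 2 → [1,5]=1  [2,4]=1  [3,4]=2  [3,5]=2  [4,5]=2
  size 3 → [0,2,4]=1  [1,3,5]=3  [1,4,5]=3  [2,3,4]=3  [2,4,5]=3  [3,4,5]=6
  size 4 → [0,2,3,4]=4  [0,2,4,5]=4  [1,2,4,5]=6  [1,3,4,5]=12  [2,3,4,5]=12
  first=0(z) contributes 30
  first=1(b) contributes 20
  first=3(y) contributes 10
|[w]| = 60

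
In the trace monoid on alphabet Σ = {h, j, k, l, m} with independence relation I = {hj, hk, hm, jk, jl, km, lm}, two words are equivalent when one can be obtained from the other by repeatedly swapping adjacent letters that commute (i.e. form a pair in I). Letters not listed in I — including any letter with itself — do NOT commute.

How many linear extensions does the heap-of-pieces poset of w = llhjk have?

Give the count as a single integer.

0(l) covers ∅
1(l) covers 0:l
2(h) covers 1:l
3(j) covers ∅
4(k) covers 1:l
floor of heap: 0:l, 3:j
completions by unplaced set U, small U first (add the entries for U minus each lowest piece of U):
  |U|=1: {2}:1  {3}:1  {4}:1
  |U|=2: {2,3}:2  {2,4}:2  {3,4}:2
  |U|=3: {1,2,4}:2  {2,3,4}:6
  start at 0(l): 8
  start at 3(j): 2
sum over floor = 10

10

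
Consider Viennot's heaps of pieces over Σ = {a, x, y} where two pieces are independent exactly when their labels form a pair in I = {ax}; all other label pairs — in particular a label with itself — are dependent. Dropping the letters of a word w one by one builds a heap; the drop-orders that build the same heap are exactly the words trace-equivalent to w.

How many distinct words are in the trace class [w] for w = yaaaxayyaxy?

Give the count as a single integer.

10

0(y) covers ∅
1(a) covers 0:y
2(a) covers 1:a
3(a) covers 2:a
4(x) covers 0:y
5(a) covers 3:a
6(y) covers 4:x, 5:a
7(y) covers 6:y
8(a) covers 7:y
9(x) covers 7:y
10(y) covers 8:a, 9:x
floor of heap: 0:y
completions by unplaced set U, small U first (add the entries for U minus each lowest piece of U):
  |U|=1: {10}:1
  |U|=2: {8,10}:1  {9,10}:1
  |U|=3: {8,9,10}:2
  |U|=4: {7,8,9,10}:2
  |U|=5: {6,7,8,9,10}:2
  |U|=6: {4,6,7,8,9,10}:2  {5,6,7,8,9,10}:2
  |U|=7: {3,5,6,7,8,9,10}:2  {4,5,6,7,8,9,10}:4
  |U|=8: {2,3,5,6,7,8,9,10}:2  {3,4,5,6,7,8,9,10}:6
  |U|=9: {1,2,3,5,6,7,8,9,10}:2  {2,3,4,5,6,7,8,9,10}:8
  start at 0(y): 10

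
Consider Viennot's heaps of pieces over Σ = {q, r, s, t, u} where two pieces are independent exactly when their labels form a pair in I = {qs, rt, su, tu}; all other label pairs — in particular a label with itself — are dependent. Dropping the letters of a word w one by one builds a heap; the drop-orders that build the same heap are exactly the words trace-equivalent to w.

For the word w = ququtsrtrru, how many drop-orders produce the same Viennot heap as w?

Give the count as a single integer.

16

0(q) covers ∅
1(u) covers 0:q
2(q) covers 1:u
3(u) covers 2:q
4(t) covers 2:q
5(s) covers 4:t
6(r) covers 3:u, 5:s
7(t) covers 5:s
8(r) covers 6:r
9(r) covers 8:r
10(u) covers 9:r
floor of heap: 0:q
completions by unplaced set U, small U first (add the entries for U minus each lowest piece of U):
  |U|=1: {7}:1  {10}:1
  |U|=2: {7,10}:2  {9,10}:1
  |U|=3: {7,9,10}:3  {8,9,10}:1
  |U|=4: {6,8,9,10}:1  {7,8,9,10}:4
  |U|=5: {3,6,8,9,10}:1  {6,7,8,9,10}:5
  |U|=6: {3,6,7,8,9,10}:6  {5,6,7,8,9,10}:5
  |U|=7: {3,5,6,7,8,9,10}:11  {4,5,6,7,8,9,10}:5
  |U|=8: {3,4,5,6,7,8,9,10}:16
  |U|=9: {2,3,4,5,6,7,8,9,10}:16
  start at 0(q): 16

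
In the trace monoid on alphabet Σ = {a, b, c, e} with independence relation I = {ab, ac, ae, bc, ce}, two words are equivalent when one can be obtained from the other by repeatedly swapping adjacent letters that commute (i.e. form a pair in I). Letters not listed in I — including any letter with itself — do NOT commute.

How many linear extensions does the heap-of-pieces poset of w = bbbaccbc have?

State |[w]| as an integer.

280

drop 0:b onto floor
drop 1:b onto {0:b}
drop 2:b onto {1:b}
drop 3:a onto floor
drop 4:c onto floor
drop 5:c onto {4:c}
drop 6:b onto {2:b}
drop 7:c onto {5:c}
ground layer = {0:b, 3:a, 4:c}
drop-orders for the pieces not yet dropped (sum over which currently-grounded one goes next):
  1 to go: {3} 1  {6} 1  {7} 1
  2 to go: {2,6} 1  {3,6} 2  {3,7} 2  {5,7} 1  {6,7} 2
  3 to go: {1,2,6} 1  {2,3,6} 3  {2,6,7} 3  {3,5,7} 3  {3,6,7} 6  {4,5,7} 1  {5,6,7} 3
  4 to go: {0,1,2,6} 1  {1,2,3,6} 4  {1,2,6,7} 4  {2,3,6,7} 12  {2,5,6,7} 6  {3,4,5,7} 4  {3,5,6,7} 12  {4,5,6,7} 4
  5 to go: {0,1,2,3,6} 5  {0,1,2,6,7} 5  {1,2,3,6,7} 20  {1,2,5,6,7} 10  {2,3,5,6,7} 30  {2,4,5,6,7} 10  {3,4,5,6,7} 20
  6 to go: {0,1,2,3,6,7} 30  {0,1,2,5,6,7} 15  {1,2,3,5,6,7} 60  {1,2,4,5,6,7} 20  {2,3,4,5,6,7} 60
  if 0:b drops first: 140 orders
  if 3:a drops first: 35 orders
  if 4:c drops first: 105 orders
heap linearizations: 280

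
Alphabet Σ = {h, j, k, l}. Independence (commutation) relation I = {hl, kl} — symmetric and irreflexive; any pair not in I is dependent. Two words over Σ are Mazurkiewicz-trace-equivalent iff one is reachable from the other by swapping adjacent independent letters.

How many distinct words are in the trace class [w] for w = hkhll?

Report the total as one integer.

#0=h has no predecessor
#1=k depends on [0:h]
#2=h depends on [1:k]
#3=l has no predecessor
#4=l depends on [3:l]
sources: [0:h, 3:l]
N(rest) = Σ N(rest − s) over sources s of rest; N(one piece) = 1:
  size 1 → [2]=1  [4]=1
  size 2 → [1,2]=1  [2,4]=2  [3,4]=1
  size 3 → [0,1,2]=1  [1,2,4]=3  [2,3,4]=3
  first=0(h) contributes 6
  first=3(l) contributes 4
|[w]| = 10

10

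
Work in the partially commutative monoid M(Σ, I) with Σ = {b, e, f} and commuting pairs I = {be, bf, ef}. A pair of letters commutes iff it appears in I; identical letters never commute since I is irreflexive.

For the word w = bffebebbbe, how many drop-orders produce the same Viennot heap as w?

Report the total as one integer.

piece 0:b — minimal
piece 1:f — minimal
piece 2:f rests on {1:f}
piece 3:e — minimal
piece 4:b rests on {0:b}
piece 5:e rests on {3:e}
piece 6:b rests on {4:b}
piece 7:b rests on {6:b}
piece 8:b rests on {7:b}
piece 9:e rests on {5:e}
minimal pieces: {0:b, 1:f, 3:e}
ways to finish when only these pieces remain (= sum over removing one remaining piece with nothing left below it):
  1 left: {2}→1  {8}→1  {9}→1
  2 left: {1,2}→1  {2,8}→2  {2,9}→2  {5,9}→1  {7,8}→1  {8,9}→2
  3 left: {1,2,8}→3  {1,2,9}→3  {2,5,9}→3  {2,7,8}→3  {2,8,9}→6  {3,5,9}→1  {5,8,9}→3  {6,7,8}→1  {7,8,9}→3
  4 left: {1,2,5,9}→6  {1,2,7,8}→6  {1,2,8,9}→12  {2,3,5,9}→4  {2,5,8,9}→12  {2,6,7,8}→4  {2,7,8,9}→12  {3,5,8,9}→4  {4,6,7,8}→1  {5,7,8,9}→6  {6,7,8,9}→4
  5 left: {0,4,6,7,8}→1  {1,2,3,5,9}→10  {1,2,5,8,9}→30  {1,2,6,7,8}→10  {1,2,7,8,9}→30  {2,3,5,8,9}→20  {2,4,6,7,8}→5  {2,5,7,8,9}→30  {2,6,7,8,9}→20  {3,5,7,8,9}→10  {4,6,7,8,9}→5  {5,6,7,8,9}→10
  6 left: {0,2,4,6,7,8}→6  {0,4,6,7,8,9}→6  {1,2,3,5,8,9}→60  {1,2,4,6,7,8}→15  {1,2,5,7,8,9}→90  {1,2,6,7,8,9}→60  {2,3,5,7,8,9}→60  {2,4,6,7,8,9}→30  {2,5,6,7,8,9}→60  {3,5,6,7,8,9}→20  {4,5,6,7,8,9}→15
  7 left: {0,1,2,4,6,7,8}→21  {0,2,4,6,7,8,9}→42  {0,4,5,6,7,8,9}→21  {1,2,3,5,7,8,9}→210  {1,2,4,6,7,8,9}→105  {1,2,5,6,7,8,9}→210  {2,3,5,6,7,8,9}→140  {2,4,5,6,7,8,9}→105  {3,4,5,6,7,8,9}→35
  8 left: {0,1,2,4,6,7,8,9}→168  {0,2,4,5,6,7,8,9}→168  {0,3,4,5,6,7,8,9}→56  {1,2,3,5,6,7,8,9}→560  {1,2,4,5,6,7,8,9}→420  {2,3,4,5,6,7,8,9}→280
  placing 0:b first → 1260 extensions
  placing 1:f first → 504 extensions
  placing 3:e first → 756 extensions
total linear extensions = 2520

2520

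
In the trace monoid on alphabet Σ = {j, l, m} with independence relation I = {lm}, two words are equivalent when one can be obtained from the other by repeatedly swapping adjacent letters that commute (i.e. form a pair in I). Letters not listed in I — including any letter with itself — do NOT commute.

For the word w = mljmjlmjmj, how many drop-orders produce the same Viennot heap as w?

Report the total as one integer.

#0=m has no predecessor
#1=l has no predecessor
#2=j depends on [0:m, 1:l]
#3=m depends on [2:j]
#4=j depends on [3:m]
#5=l depends on [4:j]
#6=m depends on [4:j]
#7=j depends on [5:l, 6:m]
#8=m depends on [7:j]
#9=j depends on [8:m]
sources: [0:m, 1:l]
N(rest) = Σ N(rest − s) over sources s of rest; N(one piece) = 1:
  size 1 → [9]=1
  size 2 → [8,9]=1
  size 3 → [7,8,9]=1
  size 4 → [5,7,8,9]=1  [6,7,8,9]=1
  size 5 → [5,6,7,8,9]=2
  size 6 → [4,5,6,7,8,9]=2
  size 7 → [3,4,5,6,7,8,9]=2
  size 8 → [2,3,4,5,6,7,8,9]=2
  first=0(m) contributes 2
  first=1(l) contributes 2
|[w]| = 4

4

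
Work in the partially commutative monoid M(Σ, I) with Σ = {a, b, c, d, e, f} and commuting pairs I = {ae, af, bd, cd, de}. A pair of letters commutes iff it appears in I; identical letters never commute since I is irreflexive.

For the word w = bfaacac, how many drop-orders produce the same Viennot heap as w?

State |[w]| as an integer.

piece 0:b — minimal
piece 1:f rests on {0:b}
piece 2:a rests on {0:b}
piece 3:a rests on {2:a}
piece 4:c rests on {1:f, 3:a}
piece 5:a rests on {4:c}
piece 6:c rests on {5:a}
minimal pieces: {0:b}
ways to finish when only these pieces remain (= sum over removing one remaining piece with nothing left below it):
  1 left: {6}→1
  2 left: {5,6}→1
  3 left: {4,5,6}→1
  4 left: {1,4,5,6}→1  {3,4,5,6}→1
  5 left: {1,3,4,5,6}→2  {2,3,4,5,6}→1
  placing 0:b first → 3 extensions

3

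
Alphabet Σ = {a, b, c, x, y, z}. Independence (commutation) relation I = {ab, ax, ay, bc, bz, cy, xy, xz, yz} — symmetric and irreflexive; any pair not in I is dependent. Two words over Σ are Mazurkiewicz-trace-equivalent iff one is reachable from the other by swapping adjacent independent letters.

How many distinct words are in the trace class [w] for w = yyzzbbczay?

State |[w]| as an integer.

0(y) covers ∅
1(y) covers 0:y
2(z) covers ∅
3(z) covers 2:z
4(b) covers 1:y
5(b) covers 4:b
6(c) covers 3:z
7(z) covers 6:c
8(a) covers 7:z
9(y) covers 5:b
floor of heap: 0:y, 2:z
completions by unplaced set U, small U first (add the entries for U minus each lowest piece of U):
  |U|=1: {8}:1  {9}:1
  |U|=2: {5,9}:1  {7,8}:1  {8,9}:2
  |U|=3: {4,5,9}:1  {5,8,9}:3  {6,7,8}:1  {7,8,9}:3
  |U|=4: {1,4,5,9}:1  {3,6,7,8}:1  {4,5,8,9}:4  {5,7,8,9}:6  {6,7,8,9}:4
  |U|=5: {0,1,4,5,9}:1  {1,4,5,8,9}:5  {2,3,6,7,8}:1  {3,6,7,8,9}:5  {4,5,7,8,9}:10  {5,6,7,8,9}:10
  |U|=6: {0,1,4,5,8,9}:6  {1,4,5,7,8,9}:15  {2,3,6,7,8,9}:6  {3,5,6,7,8,9}:15  {4,5,6,7,8,9}:20
  |U|=7: {0,1,4,5,7,8,9}:21  {1,4,5,6,7,8,9}:35  {2,3,5,6,7,8,9}:21  {3,4,5,6,7,8,9}:35
  |U|=8: {0,1,4,5,6,7,8,9}:56  {1,3,4,5,6,7,8,9}:70  {2,3,4,5,6,7,8,9}:56
  start at 0(y): 126
  start at 2(z): 126
sum over floor = 252

252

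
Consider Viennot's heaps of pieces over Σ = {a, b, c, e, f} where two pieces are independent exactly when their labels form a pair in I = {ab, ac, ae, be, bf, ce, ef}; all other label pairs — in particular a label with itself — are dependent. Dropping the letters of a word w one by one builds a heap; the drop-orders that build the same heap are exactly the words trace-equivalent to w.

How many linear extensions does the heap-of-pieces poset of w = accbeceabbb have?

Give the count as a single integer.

1980

drop 0:a onto floor
drop 1:c onto floor
drop 2:c onto {1:c}
drop 3:b onto {2:c}
drop 4:e onto floor
drop 5:c onto {3:b}
drop 6:e onto {4:e}
drop 7:a onto {0:a}
drop 8:b onto {5:c}
drop 9:b onto {8:b}
drop 10:b onto {9:b}
ground layer = {0:a, 1:c, 4:e}
drop-orders for the pieces not yet dropped (sum over which currently-grounded one goes next):
  1 to go: {6} 1  {7} 1  {10} 1
  2 to go: {0,7} 1  {4,6} 1  {6,7} 2  {6,10} 2  {7,10} 2  {9,10} 1
  3 to go: {0,6,7} 3  {0,7,10} 3  {4,6,7} 3  {4,6,10} 3  {6,7,10} 6  {6,9,10} 3  {7,9,10} 3  {8,9,10} 1
  4 to go: {0,4,6,7} 6  {0,6,7,10} 12  {0,7,9,10} 6  {4,6,7,10} 12  {4,6,9,10} 6  {5,8,9,10} 1  {6,7,9,10} 12  {6,8,9,10} 4  {7,8,9,10} 4
  5 to go: {0,4,6,7,10} 30  {0,6,7,9,10} 30  {0,7,8,9,10} 10  {3,5,8,9,10} 1  {4,6,7,9,10} 30  {4,6,8,9,10} 10  {5,6,8,9,10} 5  {5,7,8,9,10} 5  {6,7,8,9,10} 20
  6 to go: {0,4,6,7,9,10} 90  {0,5,7,8,9,10} 15  {0,6,7,8,9,10} 60  {2,3,5,8,9,10} 1  {3,5,6,8,9,10} 6  {3,5,7,8,9,10} 6  {4,5,6,8,9,10} 15  {4,6,7,8,9,10} 60  {5,6,7,8,9,10} 30
  7 to go: {0,3,5,7,8,9,10} 21  {0,4,6,7,8,9,10} 210  {0,5,6,7,8,9,10} 105  {1,2,3,5,8,9,10} 1  {2,3,5,6,8,9,10} 7  {2,3,5,7,8,9,10} 7  {3,4,5,6,8,9,10} 21  {3,5,6,7,8,9,10} 42  {4,5,6,7,8,9,10} 105
  8 to go: {0,2,3,5,7,8,9,10} 28  {0,3,5,6,7,8,9,10} 168  {0,4,5,6,7,8,9,10} 420  {1,2,3,5,6,8,9,10} 8  {1,2,3,5,7,8,9,10} 8  {2,3,4,5,6,8,9,10} 28  {2,3,5,6,7,8,9,10} 56  {3,4,5,6,7,8,9,10} 168
  9 to go: {0,1,2,3,5,7,8,9,10} 36  {0,2,3,5,6,7,8,9,10} 252  {0,3,4,5,6,7,8,9,10} 756  {1,2,3,4,5,6,8,9,10} 36  {1,2,3,5,6,7,8,9,10} 72  {2,3,4,5,6,7,8,9,10} 252
  if 0:a drops first: 360 orders
  if 1:c drops first: 1260 orders
  if 4:e drops first: 360 orders
heap linearizations: 1980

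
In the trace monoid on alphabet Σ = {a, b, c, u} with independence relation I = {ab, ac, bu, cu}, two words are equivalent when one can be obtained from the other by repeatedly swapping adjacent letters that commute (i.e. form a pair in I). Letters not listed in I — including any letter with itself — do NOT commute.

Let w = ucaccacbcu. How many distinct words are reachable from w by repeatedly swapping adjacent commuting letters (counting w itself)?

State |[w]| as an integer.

piece 0:u — minimal
piece 1:c — minimal
piece 2:a rests on {0:u}
piece 3:c rests on {1:c}
piece 4:c rests on {3:c}
piece 5:a rests on {2:a}
piece 6:c rests on {4:c}
piece 7:b rests on {6:c}
piece 8:c rests on {7:b}
piece 9:u rests on {5:a}
minimal pieces: {0:u, 1:c}
ways to finish when only these pieces remain (= sum over removing one remaining piece with nothing left below it):
  1 left: {8}→1  {9}→1
  2 left: {5,9}→1  {7,8}→1  {8,9}→2
  3 left: {2,5,9}→1  {5,8,9}→3  {6,7,8}→1  {7,8,9}→3
  4 left: {0,2,5,9}→1  {2,5,8,9}→4  {4,6,7,8}→1  {5,7,8,9}→6  {6,7,8,9}→4
  5 left: {0,2,5,8,9}→5  {2,5,7,8,9}→10  {3,4,6,7,8}→1  {4,6,7,8,9}→5  {5,6,7,8,9}→10
  6 left: {0,2,5,7,8,9}→15  {1,3,4,6,7,8}→1  {2,5,6,7,8,9}→20  {3,4,6,7,8,9}→6  {4,5,6,7,8,9}→15
  7 left: {0,2,5,6,7,8,9}→35  {1,3,4,6,7,8,9}→7  {2,4,5,6,7,8,9}→35  {3,4,5,6,7,8,9}→21
  8 left: {0,2,4,5,6,7,8,9}→70  {1,3,4,5,6,7,8,9}→28  {2,3,4,5,6,7,8,9}→56
  placing 0:u first → 84 extensions
  placing 1:c first → 126 extensions
total linear extensions = 210

210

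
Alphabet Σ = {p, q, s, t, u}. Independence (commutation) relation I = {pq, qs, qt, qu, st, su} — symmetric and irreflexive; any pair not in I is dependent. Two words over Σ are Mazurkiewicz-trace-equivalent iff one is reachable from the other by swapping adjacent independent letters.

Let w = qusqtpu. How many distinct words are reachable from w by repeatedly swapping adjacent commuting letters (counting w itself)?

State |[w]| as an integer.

63

#0=q has no predecessor
#1=u has no predecessor
#2=s has no predecessor
#3=q depends on [0:q]
#4=t depends on [1:u]
#5=p depends on [2:s, 4:t]
#6=u depends on [5:p]
sources: [0:q, 1:u, 2:s]
N(rest) = Σ N(rest − s) over sources s of rest; N(one piece) = 1:
  size 1 → [3]=1  [6]=1
  size 2 → [0,3]=1  [3,6]=2  [5,6]=1
  size 3 → [0,3,6]=3  [2,5,6]=1  [3,5,6]=3  [4,5,6]=1
  size 4 → [0,3,5,6]=6  [1,4,5,6]=1  [2,3,5,6]=4  [2,4,5,6]=2  [3,4,5,6]=4
  size 5 → [0,2,3,5,6]=10  [0,3,4,5,6]=10  [1,2,4,5,6]=3  [1,3,4,5,6]=5  [2,3,4,5,6]=10
  first=0(q) contributes 18
  first=1(u) contributes 30
  first=2(s) contributes 15
|[w]| = 63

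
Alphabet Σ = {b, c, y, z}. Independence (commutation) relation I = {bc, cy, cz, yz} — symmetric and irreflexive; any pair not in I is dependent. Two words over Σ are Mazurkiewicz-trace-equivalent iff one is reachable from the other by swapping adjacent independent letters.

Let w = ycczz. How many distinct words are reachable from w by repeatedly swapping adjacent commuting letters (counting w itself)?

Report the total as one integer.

drop 0:y onto floor
drop 1:c onto floor
drop 2:c onto {1:c}
drop 3:z onto floor
drop 4:z onto {3:z}
ground layer = {0:y, 1:c, 3:z}
drop-orders for the pieces not yet dropped (sum over which currently-grounded one goes next):
  1 to go: {0} 1  {2} 1  {4} 1
  2 to go: {0,2} 2  {0,4} 2  {1,2} 1  {2,4} 2  {3,4} 1
  3 to go: {0,1,2} 3  {0,2,4} 6  {0,3,4} 3  {1,2,4} 3  {2,3,4} 3
  if 0:y drops first: 6 orders
  if 1:c drops first: 12 orders
  if 3:z drops first: 12 orders
heap linearizations: 30

30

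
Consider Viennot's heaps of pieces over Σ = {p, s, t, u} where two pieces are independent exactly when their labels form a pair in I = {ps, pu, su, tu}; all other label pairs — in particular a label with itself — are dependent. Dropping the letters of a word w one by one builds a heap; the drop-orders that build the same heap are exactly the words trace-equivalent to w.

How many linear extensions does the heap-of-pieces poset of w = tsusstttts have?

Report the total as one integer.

10

#0=t has no predecessor
#1=s depends on [0:t]
#2=u has no predecessor
#3=s depends on [1:s]
#4=s depends on [3:s]
#5=t depends on [4:s]
#6=t depends on [5:t]
#7=t depends on [6:t]
#8=t depends on [7:t]
#9=s depends on [8:t]
sources: [0:t, 2:u]
N(rest) = Σ N(rest − s) over sources s of rest; N(one piece) = 1:
  size 1 → [2]=1  [9]=1
  size 2 → [2,9]=2  [8,9]=1
  size 3 → [2,8,9]=3  [7,8,9]=1
  size 4 → [2,7,8,9]=4  [6,7,8,9]=1
  size 5 → [2,6,7,8,9]=5  [5,6,7,8,9]=1
  size 6 → [2,5,6,7,8,9]=6  [4,5,6,7,8,9]=1
  size 7 → [2,4,5,6,7,8,9]=7  [3,4,5,6,7,8,9]=1
  size 8 → [1,3,4,5,6,7,8,9]=1  [2,3,4,5,6,7,8,9]=8
  first=0(t) contributes 9
  first=2(u) contributes 1
|[w]| = 10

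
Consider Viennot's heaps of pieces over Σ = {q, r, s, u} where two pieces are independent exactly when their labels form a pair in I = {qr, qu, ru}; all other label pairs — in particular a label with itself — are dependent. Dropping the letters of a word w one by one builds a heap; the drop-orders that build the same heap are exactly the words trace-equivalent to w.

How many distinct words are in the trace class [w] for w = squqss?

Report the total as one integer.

drop 0:s onto floor
drop 1:q onto {0:s}
drop 2:u onto {0:s}
drop 3:q onto {1:q}
drop 4:s onto {2:u, 3:q}
drop 5:s onto {4:s}
ground layer = {0:s}
drop-orders for the pieces not yet dropped (sum over which currently-grounded one goes next):
  1 to go: {5} 1
  2 to go: {4,5} 1
  3 to go: {2,4,5} 1  {3,4,5} 1
  4 to go: {1,3,4,5} 1  {2,3,4,5} 2
  if 0:s drops first: 3 orders

3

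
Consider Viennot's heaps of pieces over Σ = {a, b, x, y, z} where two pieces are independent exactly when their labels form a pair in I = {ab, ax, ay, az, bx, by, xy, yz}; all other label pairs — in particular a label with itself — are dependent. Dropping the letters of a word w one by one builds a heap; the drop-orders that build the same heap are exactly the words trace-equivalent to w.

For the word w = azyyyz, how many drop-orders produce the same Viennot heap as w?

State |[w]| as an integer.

piece 0:a — minimal
piece 1:z — minimal
piece 2:y — minimal
piece 3:y rests on {2:y}
piece 4:y rests on {3:y}
piece 5:z rests on {1:z}
minimal pieces: {0:a, 1:z, 2:y}
ways to finish when only these pieces remain (= sum over removing one remaining piece with nothing left below it):
  1 left: {0}→1  {4}→1  {5}→1
  2 left: {0,4}→2  {0,5}→2  {1,5}→1  {3,4}→1  {4,5}→2
  3 left: {0,1,5}→3  {0,3,4}→3  {0,4,5}→6  {1,4,5}→3  {2,3,4}→1  {3,4,5}→3
  4 left: {0,1,4,5}→12  {0,2,3,4}→4  {0,3,4,5}→12  {1,3,4,5}→6  {2,3,4,5}→4
  placing 0:a first → 10 extensions
  placing 1:z first → 20 extensions
  placing 2:y first → 30 extensions
total linear extensions = 60

60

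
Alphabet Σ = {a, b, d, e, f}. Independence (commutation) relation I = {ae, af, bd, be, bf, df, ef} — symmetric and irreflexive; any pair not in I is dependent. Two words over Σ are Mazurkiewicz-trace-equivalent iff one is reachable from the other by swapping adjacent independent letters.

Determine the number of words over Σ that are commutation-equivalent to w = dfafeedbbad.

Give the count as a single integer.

1045

0(d) covers ∅
1(f) covers ∅
2(a) covers 0:d
3(f) covers 1:f
4(e) covers 0:d
5(e) covers 4:e
6(d) covers 2:a, 5:e
7(b) covers 2:a
8(b) covers 7:b
9(a) covers 6:d, 8:b
10(d) covers 9:a
floor of heap: 0:d, 1:f
completions by unplaced set U, small U first (add the entries for U minus each lowest piece of U):
  |U|=1: {3}:1  {10}:1
  |U|=2: {1,3}:1  {3,10}:2  {9,10}:1
  |U|=3: {1,3,10}:3  {3,9,10}:3  {6,9,10}:1  {8,9,10}:1
  |U|=4: {1,3,9,10}:6  {3,6,9,10}:4  {3,8,9,10}:4  {5,6,9,10}:1  {6,8,9,10}:2  {7,8,9,10}:1
  |U|=5: {1,3,6,9,10}:10  {1,3,8,9,10}:10  {3,5,6,9,10}:5  {3,6,8,9,10}:10  {3,7,8,9,10}:5  {4,5,6,9,10}:1  {5,6,8,9,10}:3  {6,7,8,9,10}:3
  |U|=6: {1,3,5,6,9,10}:15  {1,3,6,8,9,10}:30  {1,3,7,8,9,10}:15  {2,6,7,8,9,10}:3  {3,4,5,6,9,10}:6  {3,5,6,8,9,10}:18  {3,6,7,8,9,10}:18  {4,5,6,8,9,10}:4  {5,6,7,8,9,10}:6
  |U|=7: {1,3,4,5,6,9,10}:21  {1,3,5,6,8,9,10}:63  {1,3,6,7,8,9,10}:63  {2,3,6,7,8,9,10}:21  {2,5,6,7,8,9,10}:9  {3,4,5,6,8,9,10}:28  {3,5,6,7,8,9,10}:42  {4,5,6,7,8,9,10}:10
  |U|=8: {1,2,3,6,7,8,9,10}:84  {1,3,4,5,6,8,9,10}:112  {1,3,5,6,7,8,9,10}:168  {2,3,5,6,7,8,9,10}:72  {2,4,5,6,7,8,9,10}:19  {3,4,5,6,7,8,9,10}:80
  |U|=9: {0,2,4,5,6,7,8,9,10}:19  {1,2,3,5,6,7,8,9,10}:324  {1,3,4,5,6,7,8,9,10}:360  {2,3,4,5,6,7,8,9,10}:171
  start at 0(d): 855
  start at 1(f): 190
sum over floor = 1045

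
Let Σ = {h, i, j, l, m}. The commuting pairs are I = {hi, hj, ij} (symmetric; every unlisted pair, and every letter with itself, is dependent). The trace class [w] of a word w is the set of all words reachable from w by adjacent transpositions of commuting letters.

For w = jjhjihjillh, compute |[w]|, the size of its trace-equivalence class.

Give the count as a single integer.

piece 0:j — minimal
piece 1:j rests on {0:j}
piece 2:h — minimal
piece 3:j rests on {1:j}
piece 4:i — minimal
piece 5:h rests on {2:h}
piece 6:j rests on {3:j}
piece 7:i rests on {4:i}
piece 8:l rests on {5:h, 6:j, 7:i}
piece 9:l rests on {8:l}
piece 10:h rests on {9:l}
minimal pieces: {0:j, 2:h, 4:i}
ways to finish when only these pieces remain (= sum over removing one remaining piece with nothing left below it):
  1 left: {10}→1
  2 left: {9,10}→1
  3 left: {8,9,10}→1
  4 left: {5,8,9,10}→1  {6,8,9,10}→1  {7,8,9,10}→1
  5 left: {2,5,8,9,10}→1  {3,6,8,9,10}→1  {4,7,8,9,10}→1  {5,6,8,9,10}→2  {5,7,8,9,10}→2  {6,7,8,9,10}→2
  6 left: {1,3,6,8,9,10}→1  {2,5,6,8,9,10}→3  {2,5,7,8,9,10}→3  {3,5,6,8,9,10}→3  {3,6,7,8,9,10}→3  {4,5,7,8,9,10}→3  {4,6,7,8,9,10}→3  {5,6,7,8,9,10}→6
  7 left: {0,1,3,6,8,9,10}→1  {1,3,5,6,8,9,10}→4  {1,3,6,7,8,9,10}→4  {2,3,5,6,8,9,10}→6  {2,4,5,7,8,9,10}→6  {2,5,6,7,8,9,10}→12  {3,4,6,7,8,9,10}→6  {3,5,6,7,8,9,10}→12  {4,5,6,7,8,9,10}→12
  8 left: {0,1,3,5,6,8,9,10}→5  {0,1,3,6,7,8,9,10}→5  {1,2,3,5,6,8,9,10}→10  {1,3,4,6,7,8,9,10}→10  {1,3,5,6,7,8,9,10}→20  {2,3,5,6,7,8,9,10}→30  {2,4,5,6,7,8,9,10}→30  {3,4,5,6,7,8,9,10}→30
  9 left: {0,1,2,3,5,6,8,9,10}→15  {0,1,3,4,6,7,8,9,10}→15  {0,1,3,5,6,7,8,9,10}→30  {1,2,3,5,6,7,8,9,10}→60  {1,3,4,5,6,7,8,9,10}→60  {2,3,4,5,6,7,8,9,10}→90
  placing 0:j first → 210 extensions
  placing 2:h first → 105 extensions
  placing 4:i first → 105 extensions
total linear extensions = 420

420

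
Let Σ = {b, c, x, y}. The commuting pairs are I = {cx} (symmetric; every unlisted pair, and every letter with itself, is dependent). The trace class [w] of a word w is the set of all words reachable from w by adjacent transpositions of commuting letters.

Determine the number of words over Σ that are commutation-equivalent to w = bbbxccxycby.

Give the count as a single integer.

#0=b has no predecessor
#1=b depends on [0:b]
#2=b depends on [1:b]
#3=x depends on [2:b]
#4=c depends on [2:b]
#5=c depends on [4:c]
#6=x depends on [3:x]
#7=y depends on [5:c, 6:x]
#8=c depends on [7:y]
#9=b depends on [8:c]
#10=y depends on [9:b]
sources: [0:b]
N(rest) = Σ N(rest − s) over sources s of rest; N(one piece) = 1:
  size 1 → [10]=1
  size 2 → [9,10]=1
  size 3 → [8,9,10]=1
  size 4 → [7,8,9,10]=1
  size 5 → [5,7,8,9,10]=1  [6,7,8,9,10]=1
  size 6 → [3,6,7,8,9,10]=1  [4,5,7,8,9,10]=1  [5,6,7,8,9,10]=2
  size 7 → [3,5,6,7,8,9,10]=3  [4,5,6,7,8,9,10]=3
  size 8 → [3,4,5,6,7,8,9,10]=6
  size 9 → [2,3,4,5,6,7,8,9,10]=6
  first=0(b) contributes 6

6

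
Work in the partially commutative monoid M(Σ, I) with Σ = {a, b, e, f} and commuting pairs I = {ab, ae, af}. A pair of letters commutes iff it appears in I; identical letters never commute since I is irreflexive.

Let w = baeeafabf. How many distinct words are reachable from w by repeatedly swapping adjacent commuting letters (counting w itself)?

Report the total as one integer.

piece 0:b — minimal
piece 1:a — minimal
piece 2:e rests on {0:b}
piece 3:e rests on {2:e}
piece 4:a rests on {1:a}
piece 5:f rests on {3:e}
piece 6:a rests on {4:a}
piece 7:b rests on {5:f}
piece 8:f rests on {7:b}
minimal pieces: {0:b, 1:a}
ways to finish when only these pieces remain (= sum over removing one remaining piece with nothing left below it):
  1 left: {6}→1  {8}→1
  2 left: {4,6}→1  {6,8}→2  {7,8}→1
  3 left: {1,4,6}→1  {4,6,8}→3  {5,7,8}→1  {6,7,8}→3
  4 left: {1,4,6,8}→4  {3,5,7,8}→1  {4,6,7,8}→6  {5,6,7,8}→4
  5 left: {1,4,6,7,8}→10  {2,3,5,7,8}→1  {3,5,6,7,8}→5  {4,5,6,7,8}→10
  6 left: {0,2,3,5,7,8}→1  {1,4,5,6,7,8}→20  {2,3,5,6,7,8}→6  {3,4,5,6,7,8}→15
  7 left: {0,2,3,5,6,7,8}→7  {1,3,4,5,6,7,8}→35  {2,3,4,5,6,7,8}→21
  placing 0:b first → 56 extensions
  placing 1:a first → 28 extensions
total linear extensions = 84

84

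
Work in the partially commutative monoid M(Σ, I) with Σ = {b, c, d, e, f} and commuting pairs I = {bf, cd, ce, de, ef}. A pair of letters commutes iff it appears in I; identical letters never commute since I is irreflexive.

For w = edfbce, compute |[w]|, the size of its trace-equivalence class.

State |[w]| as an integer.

12

0(e) covers ∅
1(d) covers ∅
2(f) covers 1:d
3(b) covers 0:e, 1:d
4(c) covers 2:f, 3:b
5(e) covers 3:b
floor of heap: 0:e, 1:d
completions by unplaced set U, small U first (add the entries for U minus each lowest piece of U):
  |U|=1: {4}:1  {5}:1
  |U|=2: {2,4}:1  {4,5}:2
  |U|=3: {2,4,5}:3  {3,4,5}:2
  |U|=4: {0,3,4,5}:2  {2,3,4,5}:5
  start at 0(e): 5
  start at 1(d): 7
sum over floor = 12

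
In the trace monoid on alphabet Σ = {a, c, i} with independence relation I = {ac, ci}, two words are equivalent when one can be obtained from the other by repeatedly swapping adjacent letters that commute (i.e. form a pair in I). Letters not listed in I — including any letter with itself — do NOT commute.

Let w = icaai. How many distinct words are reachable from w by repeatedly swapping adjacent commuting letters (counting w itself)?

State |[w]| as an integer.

piece 0:i — minimal
piece 1:c — minimal
piece 2:a rests on {0:i}
piece 3:a rests on {2:a}
piece 4:i rests on {3:a}
minimal pieces: {0:i, 1:c}
ways to finish when only these pieces remain (= sum over removing one remaining piece with nothing left below it):
  1 left: {1}→1  {4}→1
  2 left: {1,4}→2  {3,4}→1
  3 left: {1,3,4}→3  {2,3,4}→1
  placing 0:i first → 4 extensions
  placing 1:c first → 1 extensions
total linear extensions = 5

5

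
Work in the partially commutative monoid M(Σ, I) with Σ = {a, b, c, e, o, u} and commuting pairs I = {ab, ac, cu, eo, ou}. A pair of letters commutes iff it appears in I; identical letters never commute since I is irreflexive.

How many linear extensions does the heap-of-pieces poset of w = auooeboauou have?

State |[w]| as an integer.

18

drop 0:a onto floor
drop 1:u onto {0:a}
drop 2:o onto {0:a}
drop 3:o onto {2:o}
drop 4:e onto {1:u}
drop 5:b onto {3:o, 4:e}
drop 6:o onto {5:b}
drop 7:a onto {6:o}
drop 8:u onto {7:a}
drop 9:o onto {7:a}
drop 10:u onto {8:u}
ground layer = {0:a}
drop-orders for the pieces not yet dropped (sum over which currently-grounded one goes next):
  1 to go: {9} 1  {10} 1
  2 to go: {8,10} 1  {9,10} 2
  3 to go: {8,9,10} 3
  4 to go: {7,8,9,10} 3
  5 to go: {6,7,8,9,10} 3
  6 to go: {5,6,7,8,9,10} 3
  7 to go: {3,5,6,7,8,9,10} 3  {4,5,6,7,8,9,10} 3
  8 to go: {1,4,5,6,7,8,9,10} 3  {2,3,5,6,7,8,9,10} 3  {3,4,5,6,7,8,9,10} 6
  9 to go: {1,3,4,5,6,7,8,9,10} 9  {2,3,4,5,6,7,8,9,10} 9
  if 0:a drops first: 18 orders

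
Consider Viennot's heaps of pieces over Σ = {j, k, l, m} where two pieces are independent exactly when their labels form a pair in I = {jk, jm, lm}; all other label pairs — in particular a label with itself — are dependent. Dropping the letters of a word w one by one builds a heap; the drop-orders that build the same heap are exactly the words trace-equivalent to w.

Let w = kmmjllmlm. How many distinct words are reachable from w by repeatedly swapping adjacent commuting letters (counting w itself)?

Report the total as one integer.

105

piece 0:k — minimal
piece 1:m rests on {0:k}
piece 2:m rests on {1:m}
piece 3:j — minimal
piece 4:l rests on {0:k, 3:j}
piece 5:l rests on {4:l}
piece 6:m rests on {2:m}
piece 7:l rests on {5:l}
piece 8:m rests on {6:m}
minimal pieces: {0:k, 3:j}
ways to finish when only these pieces remain (= sum over removing one remaining piece with nothing left below it):
  1 left: {7}→1  {8}→1
  2 left: {5,7}→1  {6,8}→1  {7,8}→2
  3 left: {2,6,8}→1  {4,5,7}→1  {5,7,8}→3  {6,7,8}→3
  4 left: {1,2,6,8}→1  {2,6,7,8}→4  {3,4,5,7}→1  {4,5,7,8}→4  {5,6,7,8}→6
  5 left: {1,2,6,7,8}→5  {2,5,6,7,8}→10  {3,4,5,7,8}→5  {4,5,6,7,8}→10
  6 left: {1,2,5,6,7,8}→15  {2,4,5,6,7,8}→20  {3,4,5,6,7,8}→15
  7 left: {1,2,4,5,6,7,8}→35  {2,3,4,5,6,7,8}→35
  placing 0:k first → 70 extensions
  placing 3:j first → 35 extensions
total linear extensions = 105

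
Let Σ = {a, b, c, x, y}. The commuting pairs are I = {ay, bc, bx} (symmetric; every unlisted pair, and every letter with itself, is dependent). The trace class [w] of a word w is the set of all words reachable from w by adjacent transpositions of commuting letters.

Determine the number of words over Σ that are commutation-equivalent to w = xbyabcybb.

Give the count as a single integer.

8

drop 0:x onto floor
drop 1:b onto floor
drop 2:y onto {0:x, 1:b}
drop 3:a onto {0:x, 1:b}
drop 4:b onto {2:y, 3:a}
drop 5:c onto {2:y, 3:a}
drop 6:y onto {4:b, 5:c}
drop 7:b onto {6:y}
drop 8:b onto {7:b}
ground layer = {0:x, 1:b}
drop-orders for the pieces not yet dropped (sum over which currently-grounded one goes next):
  1 to go: {8} 1
  2 to go: {7,8} 1
  3 to go: {6,7,8} 1
  4 to go: {4,6,7,8} 1  {5,6,7,8} 1
  5 to go: {4,5,6,7,8} 2
  6 to go: {2,4,5,6,7,8} 2  {3,4,5,6,7,8} 2
  7 to go: {2,3,4,5,6,7,8} 4
  if 0:x drops first: 4 orders
  if 1:b drops first: 4 orders
heap linearizations: 8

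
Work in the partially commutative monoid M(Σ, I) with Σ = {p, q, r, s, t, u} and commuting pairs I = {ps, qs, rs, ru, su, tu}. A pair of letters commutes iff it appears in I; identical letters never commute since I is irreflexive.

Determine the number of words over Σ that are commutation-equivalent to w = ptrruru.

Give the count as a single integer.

15

piece 0:p — minimal
piece 1:t rests on {0:p}
piece 2:r rests on {1:t}
piece 3:r rests on {2:r}
piece 4:u rests on {0:p}
piece 5:r rests on {3:r}
piece 6:u rests on {4:u}
minimal pieces: {0:p}
ways to finish when only these pieces remain (= sum over removing one remaining piece with nothing left below it):
  1 left: {5}→1  {6}→1
  2 left: {3,5}→1  {4,6}→1  {5,6}→2
  3 left: {2,3,5}→1  {3,5,6}→3  {4,5,6}→3
  4 left: {1,2,3,5}→1  {2,3,5,6}→4  {3,4,5,6}→6
  5 left: {1,2,3,5,6}→5  {2,3,4,5,6}→10
  placing 0:p first → 15 extensions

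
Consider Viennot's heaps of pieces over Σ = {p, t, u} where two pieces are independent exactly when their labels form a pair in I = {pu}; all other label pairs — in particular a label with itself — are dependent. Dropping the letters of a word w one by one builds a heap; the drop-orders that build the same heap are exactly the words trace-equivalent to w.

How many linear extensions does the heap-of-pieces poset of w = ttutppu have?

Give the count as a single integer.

3

#0=t has no predecessor
#1=t depends on [0:t]
#2=u depends on [1:t]
#3=t depends on [2:u]
#4=p depends on [3:t]
#5=p depends on [4:p]
#6=u depends on [3:t]
sources: [0:t]
N(rest) = Σ N(rest − s) over sources s of rest; N(one piece) = 1:
  size 1 → [5]=1  [6]=1
  size 2 → [4,5]=1  [5,6]=2
  size 3 → [4,5,6]=3
  size 4 → [3,4,5,6]=3
  size 5 → [2,3,4,5,6]=3
  first=0(t) contributes 3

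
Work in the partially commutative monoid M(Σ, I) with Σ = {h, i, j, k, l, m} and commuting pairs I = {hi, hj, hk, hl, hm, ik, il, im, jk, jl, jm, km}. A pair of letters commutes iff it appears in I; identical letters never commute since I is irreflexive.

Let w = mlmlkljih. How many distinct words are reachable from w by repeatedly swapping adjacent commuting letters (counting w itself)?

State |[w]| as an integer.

252

#0=m has no predecessor
#1=l depends on [0:m]
#2=m depends on [1:l]
#3=l depends on [2:m]
#4=k depends on [3:l]
#5=l depends on [4:k]
#6=j has no predecessor
#7=i depends on [6:j]
#8=h has no predecessor
sources: [0:m, 6:j, 8:h]
N(rest) = Σ N(rest − s) over sources s of rest; N(one piece) = 1:
  size 1 → [5]=1  [7]=1  [8]=1
  size 2 → [4,5]=1  [5,7]=2  [5,8]=2  [6,7]=1  [7,8]=2
  size 3 → [3,4,5]=1  [4,5,7]=3  [4,5,8]=3  [5,6,7]=3  [5,7,8]=6  [6,7,8]=3
  size 4 → [2,3,4,5]=1  [3,4,5,7]=4  [3,4,5,8]=4  [4,5,6,7]=6  [4,5,7,8]=12  [5,6,7,8]=12
  size 5 → [1,2,3,4,5]=1  [2,3,4,5,7]=5  [2,3,4,5,8]=5  [3,4,5,6,7]=10  [3,4,5,7,8]=20  [4,5,6,7,8]=30
  size 6 → [0,1,2,3,4,5]=1  [1,2,3,4,5,7]=6  [1,2,3,4,5,8]=6  [2,3,4,5,6,7]=15  [2,3,4,5,7,8]=30  [3,4,5,6,7,8]=60
  size 7 → [0,1,2,3,4,5,7]=7  [0,1,2,3,4,5,8]=7  [1,2,3,4,5,6,7]=21  [1,2,3,4,5,7,8]=42  [2,3,4,5,6,7,8]=105
  first=0(m) contributes 168
  first=6(j) contributes 56
  first=8(h) contributes 28
|[w]| = 252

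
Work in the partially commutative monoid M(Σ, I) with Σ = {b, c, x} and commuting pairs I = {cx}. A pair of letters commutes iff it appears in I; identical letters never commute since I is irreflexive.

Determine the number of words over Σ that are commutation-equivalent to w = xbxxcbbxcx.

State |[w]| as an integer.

0(x) covers ∅
1(b) covers 0:x
2(x) covers 1:b
3(x) covers 2:x
4(c) covers 1:b
5(b) covers 3:x, 4:c
6(b) covers 5:b
7(x) covers 6:b
8(c) covers 6:b
9(x) covers 7:x
floor of heap: 0:x
completions by unplaced set U, small U first (add the entries for U minus each lowest piece of U):
  |U|=1: {8}:1  {9}:1
  |U|=2: {7,9}:1  {8,9}:2
  |U|=3: {7,8,9}:3
  |U|=4: {6,7,8,9}:3
  |U|=5: {5,6,7,8,9}:3
  |U|=6: {3,5,6,7,8,9}:3  {4,5,6,7,8,9}:3
  |U|=7: {2,3,5,6,7,8,9}:3  {3,4,5,6,7,8,9}:6
  |U|=8: {2,3,4,5,6,7,8,9}:9
  start at 0(x): 9

9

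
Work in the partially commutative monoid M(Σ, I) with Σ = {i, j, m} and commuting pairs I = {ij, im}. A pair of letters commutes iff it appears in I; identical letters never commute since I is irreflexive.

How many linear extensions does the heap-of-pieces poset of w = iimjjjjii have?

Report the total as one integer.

0(i) covers ∅
1(i) covers 0:i
2(m) covers ∅
3(j) covers 2:m
4(j) covers 3:j
5(j) covers 4:j
6(j) covers 5:j
7(i) covers 1:i
8(i) covers 7:i
floor of heap: 0:i, 2:m
completions by unplaced set U, small U first (add the entries for U minus each lowest piece of U):
  |U|=1: {6}:1  {8}:1
  |U|=2: {5,6}:1  {6,8}:2  {7,8}:1
  |U|=3: {1,7,8}:1  {4,5,6}:1  {5,6,8}:3  {6,7,8}:3
  |U|=4: {0,1,7,8}:1  {1,6,7,8}:4  {3,4,5,6}:1  {4,5,6,8}:4  {5,6,7,8}:6
  |U|=5: {0,1,6,7,8}:5  {1,5,6,7,8}:10  {2,3,4,5,6}:1  {3,4,5,6,8}:5  {4,5,6,7,8}:10
  |U|=6: {0,1,5,6,7,8}:15  {1,4,5,6,7,8}:20  {2,3,4,5,6,8}:6  {3,4,5,6,7,8}:15
  |U|=7: {0,1,4,5,6,7,8}:35  {1,3,4,5,6,7,8}:35  {2,3,4,5,6,7,8}:21
  start at 0(i): 56
  start at 2(m): 70
sum over floor = 126

126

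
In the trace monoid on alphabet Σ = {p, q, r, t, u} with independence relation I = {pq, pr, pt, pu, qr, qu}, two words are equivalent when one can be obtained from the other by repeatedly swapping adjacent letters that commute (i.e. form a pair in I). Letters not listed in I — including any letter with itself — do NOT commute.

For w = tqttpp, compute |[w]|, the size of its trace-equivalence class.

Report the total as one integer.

piece 0:t — minimal
piece 1:q rests on {0:t}
piece 2:t rests on {1:q}
piece 3:t rests on {2:t}
piece 4:p — minimal
piece 5:p rests on {4:p}
minimal pieces: {0:t, 4:p}
ways to finish when only these pieces remain (= sum over removing one remaining piece with nothing left below it):
  1 left: {3}→1  {5}→1
  2 left: {2,3}→1  {3,5}→2  {4,5}→1
  3 left: {1,2,3}→1  {2,3,5}→3  {3,4,5}→3
  4 left: {0,1,2,3}→1  {1,2,3,5}→4  {2,3,4,5}→6
  placing 0:t first → 10 extensions
  placing 4:p first → 5 extensions
total linear extensions = 15

15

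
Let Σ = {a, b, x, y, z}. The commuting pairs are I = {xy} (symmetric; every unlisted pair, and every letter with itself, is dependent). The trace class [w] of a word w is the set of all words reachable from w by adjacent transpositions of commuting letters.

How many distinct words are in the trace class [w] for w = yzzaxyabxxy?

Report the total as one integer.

6

#0=y has no predecessor
#1=z depends on [0:y]
#2=z depends on [1:z]
#3=a depends on [2:z]
#4=x depends on [3:a]
#5=y depends on [3:a]
#6=a depends on [4:x, 5:y]
#7=b depends on [6:a]
#8=x depends on [7:b]
#9=x depends on [8:x]
#10=y depends on [7:b]
sources: [0:y]
N(rest) = Σ N(rest − s) over sources s of rest; N(one piece) = 1:
  size 1 → [9]=1  [10]=1
  size 2 → [8,9]=1  [9,10]=2
  size 3 → [8,9,10]=3
  size 4 → [7,8,9,10]=3
  size 5 → [6,7,8,9,10]=3
  size 6 → [4,6,7,8,9,10]=3  [5,6,7,8,9,10]=3
  size 7 → [4,5,6,7,8,9,10]=6
  size 8 → [3,4,5,6,7,8,9,10]=6
  size 9 → [2,3,4,5,6,7,8,9,10]=6
  first=0(y) contributes 6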